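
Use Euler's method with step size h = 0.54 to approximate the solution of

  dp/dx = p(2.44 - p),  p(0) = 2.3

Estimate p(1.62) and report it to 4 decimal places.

Euler: p_{n+1} = p_n + h·f(x_n, p_n).
x=0.000000, p=2.300000: f=0.322000 → p ← 2.300000 + 0.54·0.322000 = 2.473880
x=0.540000, p=2.473880: f=-0.083815 → p ← 2.473880 + 0.54·(-0.083815) = 2.428620
x=1.080000, p=2.428620: f=0.027638 → p ← 2.428620 + 0.54·0.027638 = 2.443544
p(1.62) ≈ 2.4435

2.4435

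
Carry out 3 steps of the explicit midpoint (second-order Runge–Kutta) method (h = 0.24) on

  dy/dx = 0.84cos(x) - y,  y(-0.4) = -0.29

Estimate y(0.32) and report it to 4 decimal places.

0.2779

Midpoint: k1 = f(x_n, y_n); k2 = f(x_n + h/2, y_n + (h/2)·k1); y_{n+1} = y_n + h·k2.
x=-0.400000, y=-0.290000:
  k1 = f(-0.400000, -0.290000) = 1.063691
  k2 = f(-0.280000, -0.162357) = 0.969644
  y ← -0.290000 + 0.24·0.969644 = -0.057286
x=-0.160000, y=-0.057286:
  k1 = f(-0.160000, -0.057286) = 0.886556
  k2 = f(-0.040000, 0.049101) = 0.790227
  y ← -0.057286 + 0.24·0.790227 = 0.132369
x=0.080000, y=0.132369:
  k1 = f(0.080000, 0.132369) = 0.704945
  k2 = f(0.200000, 0.216962) = 0.606294
  y ← 0.132369 + 0.24·0.606294 = 0.277879
y(0.32) ≈ 0.2779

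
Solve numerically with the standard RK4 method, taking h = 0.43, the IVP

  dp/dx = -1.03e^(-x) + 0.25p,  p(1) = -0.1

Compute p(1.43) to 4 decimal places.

-0.2517

RK4: k1 = f(x_n, p_n); k2 = f(x_n + h/2, p_n + (h/2)·k1); k3 = f(x_n + h/2, p_n + (h/2)·k2); k4 = f(x_n + h, p_n + h·k3); p_{n+1} = p_n + (h/6)·(k1 + 2k2 + 2k3 + k4).
x=1.000000, p=-0.100000:
  k1 = f(1.000000, -0.100000) = -0.403916
  k2 = f(1.215000, -0.186842) = -0.352322
  k3 = f(1.215000, -0.175749) = -0.349549
  k4 = f(1.430000, -0.250306) = -0.309065
  p ← -0.100000 + (0.43/6)·(k1 + 2k2 + 2k3 + k4) = -0.251698
p(1.43) ≈ -0.2517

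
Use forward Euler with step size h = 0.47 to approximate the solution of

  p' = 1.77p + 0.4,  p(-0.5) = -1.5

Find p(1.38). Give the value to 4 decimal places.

Euler: p_{n+1} = p_n + h·f(s_n, p_n).
s=-0.500000, p=-1.500000: f=-2.255000 → p ← -1.500000 + 0.47·(-2.255000) = -2.559850
s=-0.030000, p=-2.559850: f=-4.130934 → p ← -2.559850 + 0.47·(-4.130934) = -4.501389
s=0.440000, p=-4.501389: f=-7.567459 → p ← -4.501389 + 0.47·(-7.567459) = -8.058095
s=0.910000, p=-8.058095: f=-13.862828 → p ← -8.058095 + 0.47·(-13.862828) = -14.573624
p(1.38) ≈ -14.5736

-14.5736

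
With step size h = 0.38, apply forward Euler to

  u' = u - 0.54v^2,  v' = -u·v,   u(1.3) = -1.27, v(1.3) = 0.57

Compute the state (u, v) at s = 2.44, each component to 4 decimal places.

-4.0861, 2.8725

Euler on (u,v): u_{n+1} = u_n + h·u', v_{n+1} = v_n + h·v'.
1.300000: (-1.270000, 0.570000); f=(-1.445446, 0.723900) → (-1.819269, 0.845082)
1.680000: (-1.819269, 0.845082); f=(-2.204918, 1.537432) → (-2.657138, 1.429306)
2.060000: (-2.657138, 1.429306); f=(-3.760313, 3.797864) → (-4.086057, 2.872494)
(u(2.44), v(2.44)) ≈ (-4.0861, 2.8725)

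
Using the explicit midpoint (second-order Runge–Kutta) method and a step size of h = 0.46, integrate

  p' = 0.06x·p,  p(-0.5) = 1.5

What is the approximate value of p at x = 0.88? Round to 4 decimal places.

Midpoint: k1 = f(x_n, p_n); k2 = f(x_n + h/2, p_n + (h/2)·k1); p_{n+1} = p_n + h·k2.
x=-0.500000, p=1.500000:
  k1 = f(-0.500000, 1.500000) = -0.045000
  k2 = f(-0.270000, 1.489650) = -0.024132
  p ← 1.500000 + 0.46·(-0.024132) = 1.488899
x=-0.040000, p=1.488899:
  k1 = f(-0.040000, 1.488899) = -0.003573
  k2 = f(0.190000, 1.488077) = 0.016964
  p ← 1.488899 + 0.46·0.016964 = 1.496703
x=0.420000, p=1.496703:
  k1 = f(0.420000, 1.496703) = 0.037717
  k2 = f(0.650000, 1.505377) = 0.058710
  p ← 1.496703 + 0.46·0.058710 = 1.523709
p(0.88) ≈ 1.5237

1.5237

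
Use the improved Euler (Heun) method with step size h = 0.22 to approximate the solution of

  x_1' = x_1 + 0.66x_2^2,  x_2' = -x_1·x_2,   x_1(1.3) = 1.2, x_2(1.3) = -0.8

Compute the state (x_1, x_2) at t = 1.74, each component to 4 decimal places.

Heun on (x_1,x_2): k1 = f(t_n, state_n); k2 = f(t_n + h, state_n + h·k1); state_{n+1} = state_n + (h/2)·(k1 + k2).
1.300000: (1.200000, -0.800000)
  k1 = (1.622400, 0.960000)
  predictor → (1.556928, -0.588800)
  k2 = (1.785740, 0.916719)
  → (1.574895, -0.593561)
1.520000: (1.574895, -0.593561)
  k1 = (1.807423, 0.934796)
  predictor → (1.972529, -0.387906)
  k2 = (2.071839, 0.765155)
  → (2.001614, -0.406566)
(x_1(1.74), x_2(1.74)) ≈ (2.0016, -0.4066)

2.0016, -0.4066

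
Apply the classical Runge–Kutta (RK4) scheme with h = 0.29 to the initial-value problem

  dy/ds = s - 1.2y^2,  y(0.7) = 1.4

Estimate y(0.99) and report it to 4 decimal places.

RK4: k1 = f(s_n, y_n); k2 = f(s_n + h/2, y_n + (h/2)·k1); k3 = f(s_n + h/2, y_n + (h/2)·k2); k4 = f(s_n + h, y_n + h·k3); y_{n+1} = y_n + (h/6)·(k1 + 2k2 + 2k3 + k4).
s=0.700000, y=1.400000:
  k1 = f(0.700000, 1.400000) = -1.652000
  k2 = f(0.845000, 1.160460) = -0.771001
  k3 = f(0.845000, 1.288205) = -1.146366
  k4 = f(0.990000, 1.067554) = -0.377605
  y ← 1.400000 + (0.29/6)·(k1 + 2k2 + 2k3 + k4) = 1.116557
y(0.99) ≈ 1.1166

1.1166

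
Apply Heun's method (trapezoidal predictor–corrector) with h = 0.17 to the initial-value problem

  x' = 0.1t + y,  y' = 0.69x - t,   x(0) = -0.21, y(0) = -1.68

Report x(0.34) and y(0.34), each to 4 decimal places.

-0.7944, -1.8545

Heun on (x,y): k1 = f(t_n, state_n); k2 = f(t_n + h, state_n + h·k1); state_{n+1} = state_n + (h/2)·(k1 + k2).
0.000000: (-0.210000, -1.680000)
  k1 = (-1.680000, -0.144900)
  predictor → (-0.495600, -1.704633)
  k2 = (-1.687633, -0.511964)
  → (-0.496249, -1.735833)
0.170000: (-0.496249, -1.735833)
  k1 = (-1.718833, -0.512412)
  predictor → (-0.788450, -1.822943)
  k2 = (-1.788943, -0.884031)
  → (-0.794410, -1.854531)
(x(0.34), y(0.34)) ≈ (-0.7944, -1.8545)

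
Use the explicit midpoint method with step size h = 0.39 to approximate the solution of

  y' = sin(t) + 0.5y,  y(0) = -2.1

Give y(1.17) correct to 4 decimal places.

-3.0175

Midpoint: k1 = f(t_n, y_n); k2 = f(t_n + h/2, y_n + (h/2)·k1); y_{n+1} = y_n + h·k2.
t=0.000000, y=-2.100000:
  k1 = f(0.000000, -2.100000) = -1.050000
  k2 = f(0.195000, -2.304750) = -0.958608
  y ← -2.100000 + 0.39·(-0.958608) = -2.473857
t=0.390000, y=-2.473857:
  k1 = f(0.390000, -2.473857) = -0.856740
  k2 = f(0.585000, -2.640922) = -0.768261
  y ← -2.473857 + 0.39·(-0.768261) = -2.773479
t=0.780000, y=-2.773479:
  k1 = f(0.780000, -2.773479) = -0.683460
  k2 = f(0.975000, -2.906754) = -0.625675
  y ← -2.773479 + 0.39·(-0.625675) = -3.017493
y(1.17) ≈ -3.0175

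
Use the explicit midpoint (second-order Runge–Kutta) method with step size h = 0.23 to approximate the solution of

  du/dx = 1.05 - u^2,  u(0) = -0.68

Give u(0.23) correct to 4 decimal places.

-0.5248

Midpoint: k1 = f(x_n, u_n); k2 = f(x_n + h/2, u_n + (h/2)·k1); u_{n+1} = u_n + h·k2.
x=0.000000, u=-0.680000:
  k1 = f(0.000000, -0.680000) = 0.587600
  k2 = f(0.115000, -0.612426) = 0.674934
  u ← -0.680000 + 0.23·0.674934 = -0.524765
u(0.23) ≈ -0.5248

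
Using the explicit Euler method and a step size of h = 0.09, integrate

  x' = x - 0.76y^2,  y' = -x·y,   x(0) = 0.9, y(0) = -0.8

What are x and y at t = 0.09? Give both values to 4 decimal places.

Euler on (x,y): x_{n+1} = x_n + h·x', y_{n+1} = y_n + h·y'.
0.000000: (0.900000, -0.800000); f=(0.413600, 0.720000) → (0.937224, -0.735200)
(x(0.09), y(0.09)) ≈ (0.9372, -0.7352)

0.9372, -0.7352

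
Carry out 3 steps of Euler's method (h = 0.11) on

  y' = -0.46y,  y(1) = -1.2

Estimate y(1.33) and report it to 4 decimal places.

-1.0269

Euler: y_{n+1} = y_n + h·f(s_n, y_n).
s=1.000000, y=-1.200000: f=0.552000 → y ← -1.200000 + 0.11·0.552000 = -1.139280
s=1.110000, y=-1.139280: f=0.524069 → y ← -1.139280 + 0.11·0.524069 = -1.081632
s=1.220000, y=-1.081632: f=0.497551 → y ← -1.081632 + 0.11·0.497551 = -1.026902
y(1.33) ≈ -1.0269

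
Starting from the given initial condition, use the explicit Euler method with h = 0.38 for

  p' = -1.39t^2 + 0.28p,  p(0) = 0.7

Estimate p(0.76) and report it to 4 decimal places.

Euler: p_{n+1} = p_n + h·f(t_n, p_n).
t=0.000000, p=0.700000: f=0.196000 → p ← 0.700000 + 0.38·0.196000 = 0.774480
t=0.380000, p=0.774480: f=0.016138 → p ← 0.774480 + 0.38·0.016138 = 0.780613
p(0.76) ≈ 0.7806

0.7806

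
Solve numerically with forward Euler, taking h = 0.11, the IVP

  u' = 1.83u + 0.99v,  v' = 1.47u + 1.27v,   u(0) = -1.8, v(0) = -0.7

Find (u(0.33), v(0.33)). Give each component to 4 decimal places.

Euler on (u,v): u_{n+1} = u_n + h·u', v_{n+1} = v_n + h·v'.
0.000000: (-1.800000, -0.700000); f=(-3.987000, -3.535000) → (-2.238570, -1.088850)
0.110000: (-2.238570, -1.088850); f=(-5.174545, -4.673537) → (-2.807770, -1.602939)
0.220000: (-2.807770, -1.602939); f=(-6.725129, -6.163154) → (-3.547534, -2.280886)
(u(0.33), v(0.33)) ≈ (-3.5475, -2.2809)

-3.5475, -2.2809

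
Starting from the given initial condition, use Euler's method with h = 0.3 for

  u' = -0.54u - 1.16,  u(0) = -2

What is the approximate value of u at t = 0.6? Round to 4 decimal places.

Euler: u_{n+1} = u_n + h·f(t_n, u_n).
t=0.000000, u=-2.000000: f=-0.080000 → u ← -2.000000 + 0.3·(-0.080000) = -2.024000
t=0.300000, u=-2.024000: f=-0.067040 → u ← -2.024000 + 0.3·(-0.067040) = -2.044112
u(0.6) ≈ -2.0441

-2.0441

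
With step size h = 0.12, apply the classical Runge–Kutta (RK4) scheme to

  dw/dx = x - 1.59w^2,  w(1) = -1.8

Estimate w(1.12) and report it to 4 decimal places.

-2.5391

RK4: k1 = f(x_n, w_n); k2 = f(x_n + h/2, w_n + (h/2)·k1); k3 = f(x_n + h/2, w_n + (h/2)·k2); k4 = f(x_n + h, w_n + h·k3); w_{n+1} = w_n + (h/6)·(k1 + 2k2 + 2k3 + k4).
x=1.000000, w=-1.800000:
  k1 = f(1.000000, -1.800000) = -4.151600
  k2 = f(1.060000, -2.049096) = -5.616083
  k3 = f(1.060000, -2.136965) = -6.200925
  k4 = f(1.120000, -2.544111) = -9.171276
  w ← -1.800000 + (0.12/6)·(k1 + 2k2 + 2k3 + k4) = -2.539138
w(1.12) ≈ -2.5391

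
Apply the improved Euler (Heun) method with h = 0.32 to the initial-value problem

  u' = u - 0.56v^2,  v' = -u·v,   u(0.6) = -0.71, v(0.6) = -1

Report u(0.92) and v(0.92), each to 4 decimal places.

Heun on (u,v): k1 = f(x_n, state_n); k2 = f(x_n + h, state_n + h·k1); state_{n+1} = state_n + (h/2)·(k1 + k2).
0.600000: (-0.710000, -1.000000)
  k1 = (-1.270000, -0.710000)
  predictor → (-1.116400, -1.227200)
  k2 = (-1.959771, -1.370046)
  → (-1.226763, -1.332807)
(u(0.92), v(0.92)) ≈ (-1.2268, -1.3328)

-1.2268, -1.3328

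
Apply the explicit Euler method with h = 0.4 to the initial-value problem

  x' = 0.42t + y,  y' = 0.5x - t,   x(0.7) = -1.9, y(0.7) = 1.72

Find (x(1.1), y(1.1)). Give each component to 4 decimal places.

Euler on (x,y): x_{n+1} = x_n + h·x', y_{n+1} = y_n + h·y'.
0.700000: (-1.900000, 1.720000); f=(2.014000, -1.650000) → (-1.094400, 1.060000)
(x(1.1), y(1.1)) ≈ (-1.0944, 1.0600)

-1.0944, 1.0600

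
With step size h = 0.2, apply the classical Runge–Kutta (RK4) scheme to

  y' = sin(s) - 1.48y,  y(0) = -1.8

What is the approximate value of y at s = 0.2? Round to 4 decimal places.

-1.3207

RK4: k1 = f(s_n, y_n); k2 = f(s_n + h/2, y_n + (h/2)·k1); k3 = f(s_n + h/2, y_n + (h/2)·k2); k4 = f(s_n + h, y_n + h·k3); y_{n+1} = y_n + (h/6)·(k1 + 2k2 + 2k3 + k4).
s=0.000000, y=-1.800000:
  k1 = f(0.000000, -1.800000) = 2.664000
  k2 = f(0.100000, -1.533600) = 2.369561
  k3 = f(0.100000, -1.563044) = 2.413138
  k4 = f(0.200000, -1.317372) = 2.148380
  y ← -1.800000 + (0.2/6)·(k1 + 2k2 + 2k3 + k4) = -1.320741
y(0.2) ≈ -1.3207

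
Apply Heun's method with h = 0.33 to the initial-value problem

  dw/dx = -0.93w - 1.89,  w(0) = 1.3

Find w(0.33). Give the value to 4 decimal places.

Heun: k1 = f(x_n, w_n); k2 = f(x_n + h, w_n + h·k1); w_{n+1} = w_n + (h/2)·(k1 + k2).
x=0.000000, w=1.300000:
  k1 = f(0.000000, 1.300000) = -3.099000
  k2 = f(0.330000, 0.277330) = -2.147917
  w ← 1.300000 + (0.33/2)·(-3.099000 + (-2.147917)) = 0.434259
w(0.33) ≈ 0.4343

0.4343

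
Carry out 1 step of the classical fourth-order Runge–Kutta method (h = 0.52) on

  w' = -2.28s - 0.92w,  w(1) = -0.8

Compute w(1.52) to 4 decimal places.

-1.7028

RK4: k1 = f(s_n, w_n); k2 = f(s_n + h/2, w_n + (h/2)·k1); k3 = f(s_n + h/2, w_n + (h/2)·k2); k4 = f(s_n + h, w_n + h·k3); w_{n+1} = w_n + (h/6)·(k1 + 2k2 + 2k3 + k4).
s=1.000000, w=-0.800000:
  k1 = f(1.000000, -0.800000) = -1.544000
  k2 = f(1.260000, -1.201440) = -1.767475
  k3 = f(1.260000, -1.259544) = -1.714020
  k4 = f(1.520000, -1.691290) = -1.909613
  w ← -0.800000 + (0.52/6)·(k1 + 2k2 + 2k3 + k4) = -1.702772
w(1.52) ≈ -1.7028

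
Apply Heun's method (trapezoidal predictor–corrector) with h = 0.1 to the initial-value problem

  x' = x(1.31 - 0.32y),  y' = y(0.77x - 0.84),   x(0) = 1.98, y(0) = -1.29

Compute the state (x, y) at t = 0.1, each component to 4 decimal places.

Heun on (x,y): k1 = f(t_n, state_n); k2 = f(t_n + h, state_n + h·k1); state_{n+1} = state_n + (h/2)·(k1 + k2).
0.000000: (1.980000, -1.290000)
  k1 = (3.411144, -0.883134)
  predictor → (2.321114, -1.378313)
  k2 = (4.064411, -1.305619)
  → (2.353778, -1.399438)
(x(0.1), y(0.1)) ≈ (2.3538, -1.3994)

2.3538, -1.3994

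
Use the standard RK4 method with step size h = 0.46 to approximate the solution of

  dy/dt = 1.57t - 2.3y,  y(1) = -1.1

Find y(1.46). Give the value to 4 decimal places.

0.1701

RK4: k1 = f(t_n, y_n); k2 = f(t_n + h/2, y_n + (h/2)·k1); k3 = f(t_n + h/2, y_n + (h/2)·k2); k4 = f(t_n + h, y_n + h·k3); y_{n+1} = y_n + (h/6)·(k1 + 2k2 + 2k3 + k4).
t=1.000000, y=-1.100000:
  k1 = f(1.000000, -1.100000) = 4.100000
  k2 = f(1.230000, -0.157000) = 2.292200
  k3 = f(1.230000, -0.572794) = 3.248526
  k4 = f(1.460000, 0.394322) = 1.385259
  y ← -1.100000 + (0.46/6)·(k1 + 2k2 + 2k3 + k4) = 0.170115
y(1.46) ≈ 0.1701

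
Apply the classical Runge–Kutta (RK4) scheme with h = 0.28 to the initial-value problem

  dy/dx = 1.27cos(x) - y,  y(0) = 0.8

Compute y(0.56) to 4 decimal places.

RK4: k1 = f(x_n, y_n); k2 = f(x_n + h/2, y_n + (h/2)·k1); k3 = f(x_n + h/2, y_n + (h/2)·k2); k4 = f(x_n + h, y_n + h·k3); y_{n+1} = y_n + (h/6)·(k1 + 2k2 + 2k3 + k4).
x=0.000000, y=0.800000:
  k1 = f(0.000000, 0.800000) = 0.470000
  k2 = f(0.140000, 0.865800) = 0.391774
  k3 = f(0.140000, 0.854848) = 0.402726
  k4 = f(0.280000, 0.912763) = 0.307777
  y ← 0.800000 + (0.28/6)·(k1 + 2k2 + 2k3 + k4) = 0.910450
x=0.280000, y=0.910450:
  k1 = f(0.280000, 0.910450) = 0.310091
  k2 = f(0.420000, 0.953862) = 0.205761
  k3 = f(0.420000, 0.939256) = 0.220367
  k4 = f(0.560000, 0.972152) = 0.103862
  y ← 0.910450 + (0.28/6)·(k1 + 2k2 + 2k3 + k4) = 0.969539
y(0.56) ≈ 0.9695

0.9695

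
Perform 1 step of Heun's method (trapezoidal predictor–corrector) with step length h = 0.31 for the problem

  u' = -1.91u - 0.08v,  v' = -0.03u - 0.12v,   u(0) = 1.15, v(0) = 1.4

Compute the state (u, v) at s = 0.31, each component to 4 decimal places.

0.6470, 1.3417

Heun on (u,v): k1 = f(s_n, state_n); k2 = f(s_n + h, state_n + h·k1); state_{n+1} = state_n + (h/2)·(k1 + k2).
0.000000: (1.150000, 1.400000)
  k1 = (-2.308500, -0.202500)
  predictor → (0.434365, 1.337225)
  k2 = (-0.936615, -0.173498)
  → (0.647007, 1.341720)
(u(0.31), v(0.31)) ≈ (0.6470, 1.3417)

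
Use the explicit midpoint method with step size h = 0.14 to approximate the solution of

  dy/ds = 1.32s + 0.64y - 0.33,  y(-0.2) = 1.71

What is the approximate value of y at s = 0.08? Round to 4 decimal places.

Midpoint: k1 = f(s_n, y_n); k2 = f(s_n + h/2, y_n + (h/2)·k1); y_{n+1} = y_n + h·k2.
s=-0.200000, y=1.710000:
  k1 = f(-0.200000, 1.710000) = 0.500400
  k2 = f(-0.130000, 1.745028) = 0.615218
  y ← 1.710000 + 0.14·0.615218 = 1.796131
s=-0.060000, y=1.796131:
  k1 = f(-0.060000, 1.796131) = 0.740324
  k2 = f(0.010000, 1.847953) = 0.865890
  y ← 1.796131 + 0.14·0.865890 = 1.917355
y(0.08) ≈ 1.9174

1.9174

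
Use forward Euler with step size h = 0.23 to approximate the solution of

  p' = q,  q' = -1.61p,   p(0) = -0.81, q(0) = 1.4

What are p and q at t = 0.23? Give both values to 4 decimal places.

-0.4880, 1.6999

Euler on (p,q): p_{n+1} = p_n + h·p', q_{n+1} = q_n + h·q'.
0.000000: (-0.810000, 1.400000); f=(1.400000, 1.304100) → (-0.488000, 1.699943)
(p(0.23), q(0.23)) ≈ (-0.4880, 1.6999)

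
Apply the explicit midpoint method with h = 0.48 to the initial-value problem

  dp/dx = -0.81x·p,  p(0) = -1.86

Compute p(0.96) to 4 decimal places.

-1.2584

Midpoint: k1 = f(x_n, p_n); k2 = f(x_n + h/2, p_n + (h/2)·k1); p_{n+1} = p_n + h·k2.
x=0.000000, p=-1.860000:
  k1 = f(0.000000, -1.860000) = 0.000000
  k2 = f(0.240000, -1.860000) = 0.361584
  p ← -1.860000 + 0.48·0.361584 = -1.686440
x=0.480000, p=-1.686440:
  k1 = f(0.480000, -1.686440) = 0.655688
  k2 = f(0.720000, -1.529075) = 0.891756
  p ← -1.686440 + 0.48·0.891756 = -1.258397
p(0.96) ≈ -1.2584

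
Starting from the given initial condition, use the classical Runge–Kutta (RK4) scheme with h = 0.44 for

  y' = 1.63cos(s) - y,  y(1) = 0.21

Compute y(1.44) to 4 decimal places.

RK4: k1 = f(s_n, y_n); k2 = f(s_n + h/2, y_n + (h/2)·k1); k3 = f(s_n + h/2, y_n + (h/2)·k2); k4 = f(s_n + h, y_n + h·k3); y_{n+1} = y_n + (h/6)·(k1 + 2k2 + 2k3 + k4).
s=1.000000, y=0.210000:
  k1 = f(1.000000, 0.210000) = 0.670693
  k2 = f(1.220000, 0.357552) = 0.202590
  k3 = f(1.220000, 0.254570) = 0.305573
  k4 = f(1.440000, 0.344452) = -0.131861
  y ← 0.210000 + (0.44/6)·(k1 + 2k2 + 2k3 + k4) = 0.324045
y(1.44) ≈ 0.3240

0.3240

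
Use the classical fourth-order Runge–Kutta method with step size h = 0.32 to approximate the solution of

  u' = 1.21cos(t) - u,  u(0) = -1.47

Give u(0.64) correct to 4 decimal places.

-0.2477

RK4: k1 = f(t_n, u_n); k2 = f(t_n + h/2, u_n + (h/2)·k1); k3 = f(t_n + h/2, u_n + (h/2)·k2); k4 = f(t_n + h, u_n + h·k3); u_{n+1} = u_n + (h/6)·(k1 + 2k2 + 2k3 + k4).
t=0.000000, u=-1.470000:
  k1 = f(0.000000, -1.470000) = 2.680000
  k2 = f(0.160000, -1.041200) = 2.235745
  k3 = f(0.160000, -1.112281) = 2.306826
  k4 = f(0.320000, -0.731816) = 1.880391
  u ← -1.470000 + (0.32/6)·(k1 + 2k2 + 2k3 + k4) = -0.742238
t=0.320000, u=-0.742238:
  k1 = f(0.320000, -0.742238) = 1.890813
  k2 = f(0.480000, -0.439708) = 1.512972
  k3 = f(0.480000, -0.500163) = 1.573427
  k4 = f(0.640000, -0.238742) = 1.209278
  u ← -0.742238 + (0.32/6)·(k1 + 2k2 + 2k3 + k4) = -0.247684
u(0.64) ≈ -0.2477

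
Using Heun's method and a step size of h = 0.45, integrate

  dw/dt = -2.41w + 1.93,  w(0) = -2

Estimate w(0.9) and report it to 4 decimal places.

Heun: k1 = f(t_n, w_n); k2 = f(t_n + h, w_n + h·k1); w_{n+1} = w_n + (h/2)·(k1 + k2).
t=0.000000, w=-2.000000:
  k1 = f(0.000000, -2.000000) = 6.750000
  k2 = f(0.450000, 1.037500) = -0.570375
  w ← -2.000000 + (0.45/2)·(6.750000 + (-0.570375)) = -0.609584
t=0.450000, w=-0.609584:
  k1 = f(0.450000, -0.609584) = 3.399098
  k2 = f(0.900000, 0.920010) = -0.287224
  w ← -0.609584 + (0.45/2)·(3.399098 + (-0.287224)) = 0.090587
w(0.9) ≈ 0.0906

0.0906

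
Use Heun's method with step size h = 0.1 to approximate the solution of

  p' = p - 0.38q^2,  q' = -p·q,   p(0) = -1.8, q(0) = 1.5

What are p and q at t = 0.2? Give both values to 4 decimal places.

Heun on (p,q): k1 = f(t_n, state_n); k2 = f(t_n + h, state_n + h·k1); state_{n+1} = state_n + (h/2)·(k1 + k2).
0.000000: (-1.800000, 1.500000)
  k1 = (-2.655000, 2.700000)
  predictor → (-2.065500, 1.770000)
  k2 = (-3.256002, 3.655935)
  → (-2.095550, 1.817797)
0.100000: (-2.095550, 1.817797)
  k1 = (-3.351216, 3.809284)
  predictor → (-2.430672, 2.198725)
  k2 = (-4.267741, 5.344379)
  → (-2.476498, 2.275480)
(p(0.2), q(0.2)) ≈ (-2.4765, 2.2755)

-2.4765, 2.2755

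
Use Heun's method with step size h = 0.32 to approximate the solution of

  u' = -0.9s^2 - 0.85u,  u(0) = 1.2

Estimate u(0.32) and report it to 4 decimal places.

0.9032

Heun: k1 = f(s_n, u_n); k2 = f(s_n + h, u_n + h·k1); u_{n+1} = u_n + (h/2)·(k1 + k2).
s=0.000000, u=1.200000:
  k1 = f(0.000000, 1.200000) = -1.020000
  k2 = f(0.320000, 0.873600) = -0.834720
  u ← 1.200000 + (0.32/2)·(-1.020000 + (-0.834720)) = 0.903245
u(0.32) ≈ 0.9032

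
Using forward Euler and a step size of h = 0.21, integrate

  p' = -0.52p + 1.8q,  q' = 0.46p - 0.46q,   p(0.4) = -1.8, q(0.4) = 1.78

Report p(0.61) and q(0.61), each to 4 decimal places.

-0.9306, 1.4342

Euler on (p,q): p_{n+1} = p_n + h·p', q_{n+1} = q_n + h·q'.
0.400000: (-1.800000, 1.780000); f=(4.140000, -1.646800) → (-0.930600, 1.434172)
(p(0.61), q(0.61)) ≈ (-0.9306, 1.4342)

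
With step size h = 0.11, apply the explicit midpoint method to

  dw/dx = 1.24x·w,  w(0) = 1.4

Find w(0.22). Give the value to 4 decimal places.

Midpoint: k1 = f(x_n, w_n); k2 = f(x_n + h/2, w_n + (h/2)·k1); w_{n+1} = w_n + h·k2.
x=0.000000, w=1.400000:
  k1 = f(0.000000, 1.400000) = 0.000000
  k2 = f(0.055000, 1.400000) = 0.095480
  w ← 1.400000 + 0.11·0.095480 = 1.410503
x=0.110000, w=1.410503:
  k1 = f(0.110000, 1.410503) = 0.192393
  k2 = f(0.165000, 1.421084) = 0.290754
  w ← 1.410503 + 0.11·0.290754 = 1.442486
w(0.22) ≈ 1.4425

1.4425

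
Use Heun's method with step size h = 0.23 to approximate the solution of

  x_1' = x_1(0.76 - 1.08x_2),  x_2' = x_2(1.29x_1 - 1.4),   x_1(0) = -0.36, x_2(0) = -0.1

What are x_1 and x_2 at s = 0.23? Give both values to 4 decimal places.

-0.4367, -0.0657

Heun on (x_1,x_2): k1 = f(s_n, state_n); k2 = f(s_n + h, state_n + h·k1); state_{n+1} = state_n + (h/2)·(k1 + k2).
0.000000: (-0.360000, -0.100000)
  k1 = (-0.312480, 0.186440)
  predictor → (-0.431870, -0.057119)
  k2 = (-0.354863, 0.111788)
  → (-0.436744, -0.065704)
(x_1(0.23), x_2(0.23)) ≈ (-0.4367, -0.0657)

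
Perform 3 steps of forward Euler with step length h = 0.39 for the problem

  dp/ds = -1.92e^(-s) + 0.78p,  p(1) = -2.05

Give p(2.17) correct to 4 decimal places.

-5.3857

Euler: p_{n+1} = p_n + h·f(s_n, p_n).
s=1.000000, p=-2.050000: f=-2.305329 → p ← -2.050000 + 0.39·(-2.305329) = -2.949078
s=1.390000, p=-2.949078: f=-2.778506 → p ← -2.949078 + 0.39·(-2.778506) = -4.032695
s=1.780000, p=-4.032695: f=-3.469288 → p ← -4.032695 + 0.39·(-3.469288) = -5.385717
p(2.17) ≈ -5.3857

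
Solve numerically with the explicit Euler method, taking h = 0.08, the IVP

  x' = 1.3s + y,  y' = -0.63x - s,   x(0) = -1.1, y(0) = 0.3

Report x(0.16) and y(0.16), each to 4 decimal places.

Euler on (x,y): x_{n+1} = x_n + h·x', y_{n+1} = y_n + h·y'.
0.000000: (-1.100000, 0.300000); f=(0.300000, 0.693000) → (-1.076000, 0.355440)
0.080000: (-1.076000, 0.355440); f=(0.459440, 0.597880) → (-1.039245, 0.403270)
(x(0.16), y(0.16)) ≈ (-1.0392, 0.4033)

-1.0392, 0.4033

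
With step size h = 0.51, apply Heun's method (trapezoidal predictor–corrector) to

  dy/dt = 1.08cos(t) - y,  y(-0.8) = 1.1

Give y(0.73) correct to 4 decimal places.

Heun: k1 = f(t_n, y_n); k2 = f(t_n + h, y_n + h·k1); y_{n+1} = y_n + (h/2)·(k1 + k2).
t=-0.800000, y=1.100000:
  k1 = f(-0.800000, 1.100000) = -0.347557
  k2 = f(-0.290000, 0.922746) = 0.112157
  y ← 1.100000 + (0.51/2)·(-0.347557 + 0.112157) = 1.039973
t=-0.290000, y=1.039973:
  k1 = f(-0.290000, 1.039973) = -0.005070
  k2 = f(0.220000, 1.037388) = 0.016582
  y ← 1.039973 + (0.51/2)·(-0.005070 + 0.016582) = 1.042909
t=0.220000, y=1.042909:
  k1 = f(0.220000, 1.042909) = 0.011061
  k2 = f(0.730000, 1.048550) = -0.243761
  y ← 1.042909 + (0.51/2)·(0.011061 + (-0.243761)) = 0.983570
y(0.73) ≈ 0.9836

0.9836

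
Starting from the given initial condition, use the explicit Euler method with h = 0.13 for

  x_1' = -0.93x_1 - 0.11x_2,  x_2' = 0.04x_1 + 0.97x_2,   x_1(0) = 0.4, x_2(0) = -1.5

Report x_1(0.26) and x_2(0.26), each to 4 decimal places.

Euler on (x_1,x_2): x_1_{n+1} = x_1_n + h·x_1', x_2_{n+1} = x_2_n + h·x_2'.
0.000000: (0.400000, -1.500000); f=(-0.207000, -1.439000) → (0.373090, -1.687070)
0.130000: (0.373090, -1.687070); f=(-0.161396, -1.621534) → (0.352109, -1.897869)
(x_1(0.26), x_2(0.26)) ≈ (0.3521, -1.8979)

0.3521, -1.8979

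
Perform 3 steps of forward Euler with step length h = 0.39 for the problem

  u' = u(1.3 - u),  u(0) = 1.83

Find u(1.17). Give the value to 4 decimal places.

1.3308

Euler: u_{n+1} = u_n + h·f(s_n, u_n).
s=0.000000, u=1.830000: f=-0.969900 → u ← 1.830000 + 0.39·(-0.969900) = 1.451739
s=0.390000, u=1.451739: f=-0.220285 → u ← 1.451739 + 0.39·(-0.220285) = 1.365828
s=0.780000, u=1.365828: f=-0.089909 → u ← 1.365828 + 0.39·(-0.089909) = 1.330763
u(1.17) ≈ 1.3308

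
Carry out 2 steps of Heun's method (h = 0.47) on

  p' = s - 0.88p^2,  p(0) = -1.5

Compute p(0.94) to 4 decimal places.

-14.1825

Heun: k1 = f(s_n, p_n); k2 = f(s_n + h, p_n + h·k1); p_{n+1} = p_n + (h/2)·(k1 + k2).
s=0.000000, p=-1.500000:
  k1 = f(0.000000, -1.500000) = -1.980000
  k2 = f(0.470000, -2.430600) = -4.728878
  p ← -1.500000 + (0.47/2)·(-1.980000 + (-4.728878)) = -3.076586
s=0.470000, p=-3.076586:
  k1 = f(0.470000, -3.076586) = -7.859538
  k2 = f(0.940000, -6.770569) = -39.399735
  p ← -3.076586 + (0.47/2)·(-7.859538 + (-39.399735)) = -14.182516
p(0.94) ≈ -14.1825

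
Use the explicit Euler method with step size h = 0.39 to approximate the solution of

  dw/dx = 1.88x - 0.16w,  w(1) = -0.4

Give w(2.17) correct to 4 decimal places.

2.5755

Euler: w_{n+1} = w_n + h·f(x_n, w_n).
x=1.000000, w=-0.400000: f=1.944000 → w ← -0.400000 + 0.39·1.944000 = 0.358160
x=1.390000, w=0.358160: f=2.555894 → w ← 0.358160 + 0.39·2.555894 = 1.354959
x=1.780000, w=1.354959: f=3.129607 → w ← 1.354959 + 0.39·3.129607 = 2.575505
w(2.17) ≈ 2.5755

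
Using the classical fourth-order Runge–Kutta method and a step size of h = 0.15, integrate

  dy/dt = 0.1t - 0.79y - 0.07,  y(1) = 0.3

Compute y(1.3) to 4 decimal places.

0.2489

RK4: k1 = f(t_n, y_n); k2 = f(t_n + h/2, y_n + (h/2)·k1); k3 = f(t_n + h/2, y_n + (h/2)·k2); k4 = f(t_n + h, y_n + h·k3); y_{n+1} = y_n + (h/6)·(k1 + 2k2 + 2k3 + k4).
t=1.000000, y=0.300000:
  k1 = f(1.000000, 0.300000) = -0.207000
  k2 = f(1.075000, 0.284475) = -0.187235
  k3 = f(1.075000, 0.285957) = -0.188406
  k4 = f(1.150000, 0.271739) = -0.169674
  y ← 0.300000 + (0.15/6)·(k1 + 2k2 + 2k3 + k4) = 0.271801
t=1.150000, y=0.271801:
  k1 = f(1.150000, 0.271801) = -0.169723
  k2 = f(1.225000, 0.259072) = -0.152167
  k3 = f(1.225000, 0.260389) = -0.153207
  k4 = f(1.300000, 0.248820) = -0.136568
  y ← 0.271801 + (0.15/6)·(k1 + 2k2 + 2k3 + k4) = 0.248875
y(1.3) ≈ 0.2489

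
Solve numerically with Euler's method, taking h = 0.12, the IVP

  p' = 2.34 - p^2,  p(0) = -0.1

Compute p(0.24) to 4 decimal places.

0.4565

Euler: p_{n+1} = p_n + h·f(t_n, p_n).
t=0.000000, p=-0.100000: f=2.330000 → p ← -0.100000 + 0.12·2.330000 = 0.179600
t=0.120000, p=0.179600: f=2.307744 → p ← 0.179600 + 0.12·2.307744 = 0.456529
p(0.24) ≈ 0.4565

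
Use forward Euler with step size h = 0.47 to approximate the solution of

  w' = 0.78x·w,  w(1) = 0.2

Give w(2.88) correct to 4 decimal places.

1.3557

Euler: w_{n+1} = w_n + h·f(x_n, w_n).
x=1.000000, w=0.200000: f=0.156000 → w ← 0.200000 + 0.47·0.156000 = 0.273320
x=1.470000, w=0.273320: f=0.313389 → w ← 0.273320 + 0.47·0.313389 = 0.420613
x=1.940000, w=0.420613: f=0.636471 → w ← 0.420613 + 0.47·0.636471 = 0.719754
x=2.410000, w=0.719754: f=1.352994 → w ← 0.719754 + 0.47·1.352994 = 1.355661
w(2.88) ≈ 1.3557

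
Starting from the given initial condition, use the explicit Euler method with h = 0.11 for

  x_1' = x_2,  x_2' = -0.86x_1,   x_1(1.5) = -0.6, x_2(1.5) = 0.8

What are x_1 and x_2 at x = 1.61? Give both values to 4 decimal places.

Euler on (x_1,x_2): x_1_{n+1} = x_1_n + h·x_1', x_2_{n+1} = x_2_n + h·x_2'.
1.500000: (-0.600000, 0.800000); f=(0.800000, 0.516000) → (-0.512000, 0.856760)
(x_1(1.61), x_2(1.61)) ≈ (-0.5120, 0.8568)

-0.5120, 0.8568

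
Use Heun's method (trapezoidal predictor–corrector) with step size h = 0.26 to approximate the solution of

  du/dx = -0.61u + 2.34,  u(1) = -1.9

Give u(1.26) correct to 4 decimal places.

-1.0624

Heun: k1 = f(x_n, u_n); k2 = f(x_n + h, u_n + h·k1); u_{n+1} = u_n + (h/2)·(k1 + k2).
x=1.000000, u=-1.900000:
  k1 = f(1.000000, -1.900000) = 3.499000
  k2 = f(1.260000, -0.990260) = 2.944059
  u ← -1.900000 + (0.26/2)·(3.499000 + 2.944059) = -1.062402
u(1.26) ≈ -1.0624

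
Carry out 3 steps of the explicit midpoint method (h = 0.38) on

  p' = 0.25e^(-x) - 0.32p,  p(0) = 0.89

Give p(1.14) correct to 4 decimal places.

0.7538

Midpoint: k1 = f(x_n, p_n); k2 = f(x_n + h/2, p_n + (h/2)·k1); p_{n+1} = p_n + h·k2.
x=0.000000, p=0.890000:
  k1 = f(0.000000, 0.890000) = -0.034800
  k2 = f(0.190000, 0.883388) = -0.075944
  p ← 0.890000 + 0.38·(-0.075944) = 0.861141
x=0.380000, p=0.861141:
  k1 = f(0.380000, 0.861141) = -0.104600
  k2 = f(0.570000, 0.841267) = -0.127824
  p ← 0.861141 + 0.38·(-0.127824) = 0.812568
x=0.760000, p=0.812568:
  k1 = f(0.760000, 0.812568) = -0.143105
  k2 = f(0.950000, 0.785378) = -0.154636
  p ← 0.812568 + 0.38·(-0.154636) = 0.753806
p(1.14) ≈ 0.7538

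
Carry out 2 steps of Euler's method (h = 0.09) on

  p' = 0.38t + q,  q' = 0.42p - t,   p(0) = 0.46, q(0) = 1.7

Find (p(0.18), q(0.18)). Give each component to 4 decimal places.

0.7706, 1.7325

Euler on (p,q): p_{n+1} = p_n + h·p', q_{n+1} = q_n + h·q'.
0.000000: (0.460000, 1.700000); f=(1.700000, 0.193200) → (0.613000, 1.717388)
0.090000: (0.613000, 1.717388); f=(1.751588, 0.167460) → (0.770643, 1.732459)
(p(0.18), q(0.18)) ≈ (0.7706, 1.7325)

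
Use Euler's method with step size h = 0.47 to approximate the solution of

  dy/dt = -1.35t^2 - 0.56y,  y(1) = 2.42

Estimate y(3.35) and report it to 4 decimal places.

-9.4844

Euler: y_{n+1} = y_n + h·f(t_n, y_n).
t=1.000000, y=2.420000: f=-2.705200 → y ← 2.420000 + 0.47·(-2.705200) = 1.148556
t=1.470000, y=1.148556: f=-3.560406 → y ← 1.148556 + 0.47·(-3.560406) = -0.524835
t=1.940000, y=-0.524835: f=-4.786952 → y ← -0.524835 + 0.47·(-4.786952) = -2.774703
t=2.410000, y=-2.774703: f=-6.287102 → y ← -2.774703 + 0.47·(-6.287102) = -5.729640
t=2.880000, y=-5.729640: f=-7.988841 → y ← -5.729640 + 0.47·(-7.988841) = -9.484396
y(3.35) ≈ -9.4844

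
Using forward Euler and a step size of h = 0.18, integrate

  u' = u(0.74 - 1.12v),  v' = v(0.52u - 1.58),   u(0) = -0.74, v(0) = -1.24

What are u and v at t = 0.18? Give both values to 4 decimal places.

-1.0236, -0.8015

Euler on (u,v): u_{n+1} = u_n + h·u', v_{n+1} = v_n + h·v'.
0.000000: (-0.740000, -1.240000); f=(-1.575312, 2.436352) → (-1.023556, -0.801457)
(u(0.18), v(0.18)) ≈ (-1.0236, -0.8015)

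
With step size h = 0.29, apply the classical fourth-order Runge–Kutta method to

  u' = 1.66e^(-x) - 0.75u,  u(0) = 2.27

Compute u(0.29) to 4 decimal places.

2.1999

RK4: k1 = f(x_n, u_n); k2 = f(x_n + h/2, u_n + (h/2)·k1); k3 = f(x_n + h/2, u_n + (h/2)·k2); k4 = f(x_n + h, u_n + h·k3); u_{n+1} = u_n + (h/6)·(k1 + 2k2 + 2k3 + k4).
x=0.000000, u=2.270000:
  k1 = f(0.000000, 2.270000) = -0.042500
  k2 = f(0.145000, 2.263838) = -0.261941
  k3 = f(0.145000, 2.232019) = -0.238077
  k4 = f(0.290000, 2.200958) = -0.408601
  u ← 2.270000 + (0.29/6)·(k1 + 2k2 + 2k3 + k4) = 2.199862
u(0.29) ≈ 2.1999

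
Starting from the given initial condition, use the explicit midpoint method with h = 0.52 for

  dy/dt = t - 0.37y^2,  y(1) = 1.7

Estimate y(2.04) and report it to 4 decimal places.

2.0488

Midpoint: k1 = f(t_n, y_n); k2 = f(t_n + h/2, y_n + (h/2)·k1); y_{n+1} = y_n + h·k2.
t=1.000000, y=1.700000:
  k1 = f(1.000000, 1.700000) = -0.069300
  k2 = f(1.260000, 1.681982) = 0.213247
  y ← 1.700000 + 0.52·0.213247 = 1.810888
t=1.520000, y=1.810888:
  k1 = f(1.520000, 1.810888) = 0.306653
  k2 = f(1.780000, 1.890618) = 0.457459
  y ← 1.810888 + 0.52·0.457459 = 2.048767
y(2.04) ≈ 2.0488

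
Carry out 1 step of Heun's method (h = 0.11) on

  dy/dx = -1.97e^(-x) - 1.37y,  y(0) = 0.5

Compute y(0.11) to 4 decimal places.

Heun: k1 = f(x_n, y_n); k2 = f(x_n + h, y_n + h·k1); y_{n+1} = y_n + (h/2)·(k1 + k2).
x=0.000000, y=0.500000:
  k1 = f(0.000000, 0.500000) = -2.655000
  k2 = f(0.110000, 0.207950) = -2.049685
  y ← 0.500000 + (0.11/2)·(-2.655000 + (-2.049685)) = 0.241242
y(0.11) ≈ 0.2412

0.2412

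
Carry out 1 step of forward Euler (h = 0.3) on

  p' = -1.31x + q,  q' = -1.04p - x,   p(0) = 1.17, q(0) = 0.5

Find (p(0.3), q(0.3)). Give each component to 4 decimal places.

Euler on (p,q): p_{n+1} = p_n + h·p', q_{n+1} = q_n + h·q'.
0.000000: (1.170000, 0.500000); f=(0.500000, -1.216800) → (1.320000, 0.134960)
(p(0.3), q(0.3)) ≈ (1.3200, 0.1350)

1.3200, 0.1350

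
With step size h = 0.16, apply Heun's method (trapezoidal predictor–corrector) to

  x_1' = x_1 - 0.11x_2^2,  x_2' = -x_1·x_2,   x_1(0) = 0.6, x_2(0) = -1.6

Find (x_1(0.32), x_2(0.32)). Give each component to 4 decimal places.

0.7369, -1.2961

Heun on (x_1,x_2): k1 = f(x_n, state_n); k2 = f(x_n + h, state_n + h·k1); state_{n+1} = state_n + (h/2)·(k1 + k2).
0.000000: (0.600000, -1.600000)
  k1 = (0.318400, 0.960000)
  predictor → (0.650944, -1.446400)
  k2 = (0.420816, 0.941525)
  → (0.659137, -1.447878)
0.160000: (0.659137, -1.447878)
  k1 = (0.428539, 0.954350)
  predictor → (0.727703, -1.295182)
  k2 = (0.543179, 0.942508)
  → (0.736875, -1.296129)
(x_1(0.32), x_2(0.32)) ≈ (0.7369, -1.2961)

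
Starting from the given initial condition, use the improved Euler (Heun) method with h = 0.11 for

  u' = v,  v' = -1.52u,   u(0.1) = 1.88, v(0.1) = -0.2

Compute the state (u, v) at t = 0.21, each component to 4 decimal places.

1.8407, -0.5125

Heun on (u,v): k1 = f(t_n, state_n); k2 = f(t_n + h, state_n + h·k1); state_{n+1} = state_n + (h/2)·(k1 + k2).
0.100000: (1.880000, -0.200000)
  k1 = (-0.200000, -2.857600)
  predictor → (1.858000, -0.514336)
  k2 = (-0.514336, -2.824160)
  → (1.840712, -0.512497)
(u(0.21), v(0.21)) ≈ (1.8407, -0.5125)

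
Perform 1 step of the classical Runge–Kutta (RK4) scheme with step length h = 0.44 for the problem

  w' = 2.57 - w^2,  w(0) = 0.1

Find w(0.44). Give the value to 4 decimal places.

RK4: k1 = f(t_n, w_n); k2 = f(t_n + h/2, w_n + (h/2)·k1); k3 = f(t_n + h/2, w_n + (h/2)·k2); k4 = f(t_n + h, w_n + h·k3); w_{n+1} = w_n + (h/6)·(k1 + 2k2 + 2k3 + k4).
t=0.000000, w=0.100000:
  k1 = f(0.000000, 0.100000) = 2.560000
  k2 = f(0.220000, 0.663200) = 2.130166
  k3 = f(0.220000, 0.568636) = 2.246653
  k4 = f(0.440000, 1.088527) = 1.385109
  w ← 0.100000 + (0.44/6)·(k1 + 2k2 + 2k3 + k4) = 1.031241
w(0.44) ≈ 1.0312

1.0312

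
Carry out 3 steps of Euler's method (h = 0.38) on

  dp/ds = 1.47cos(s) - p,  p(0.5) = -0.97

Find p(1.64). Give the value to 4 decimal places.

Euler: p_{n+1} = p_n + h·f(s_n, p_n).
s=0.500000, p=-0.970000: f=2.260046 → p ← -0.970000 + 0.38·2.260046 = -0.111182
s=0.880000, p=-0.111182: f=1.047795 → p ← -0.111182 + 0.38·1.047795 = 0.286980
s=1.260000, p=0.286980: f=0.162571 → p ← 0.286980 + 0.38·0.162571 = 0.348757
p(1.64) ≈ 0.3488

0.3488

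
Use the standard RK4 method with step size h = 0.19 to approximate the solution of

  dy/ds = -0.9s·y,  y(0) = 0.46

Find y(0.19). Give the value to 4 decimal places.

0.4526

RK4: k1 = f(s_n, y_n); k2 = f(s_n + h/2, y_n + (h/2)·k1); k3 = f(s_n + h/2, y_n + (h/2)·k2); k4 = f(s_n + h, y_n + h·k3); y_{n+1} = y_n + (h/6)·(k1 + 2k2 + 2k3 + k4).
s=0.000000, y=0.460000:
  k1 = f(0.000000, 0.460000) = 0.000000
  k2 = f(0.095000, 0.460000) = -0.039330
  k3 = f(0.095000, 0.456264) = -0.039011
  k4 = f(0.190000, 0.452588) = -0.077393
  y ← 0.460000 + (0.19/6)·(k1 + 2k2 + 2k3 + k4) = 0.452588
y(0.19) ≈ 0.4526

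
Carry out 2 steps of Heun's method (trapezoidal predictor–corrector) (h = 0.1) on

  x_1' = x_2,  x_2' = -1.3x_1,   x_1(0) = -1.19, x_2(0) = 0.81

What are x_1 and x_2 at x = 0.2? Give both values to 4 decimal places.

Heun on (x_1,x_2): k1 = f(x_n, state_n); k2 = f(x_n + h, state_n + h·k1); state_{n+1} = state_n + (h/2)·(k1 + k2).
0.000000: (-1.190000, 0.810000)
  k1 = (0.810000, 1.547000)
  predictor → (-1.109000, 0.964700)
  k2 = (0.964700, 1.441700)
  → (-1.101265, 0.959435)
0.100000: (-1.101265, 0.959435)
  k1 = (0.959435, 1.431644)
  predictor → (-1.005321, 1.102599)
  k2 = (1.102599, 1.306918)
  → (-0.998163, 1.096363)
(x_1(0.2), x_2(0.2)) ≈ (-0.9982, 1.0964)

-0.9982, 1.0964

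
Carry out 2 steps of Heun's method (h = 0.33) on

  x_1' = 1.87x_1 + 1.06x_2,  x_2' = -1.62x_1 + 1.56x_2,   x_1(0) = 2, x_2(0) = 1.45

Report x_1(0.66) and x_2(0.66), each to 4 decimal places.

Heun on (x_1,x_2): k1 = f(s_n, state_n); k2 = f(s_n + h, state_n + h·k1); state_{n+1} = state_n + (h/2)·(k1 + k2).
0.000000: (2.000000, 1.450000)
  k1 = (5.277000, -0.978000)
  predictor → (3.741410, 1.127260)
  k2 = (8.191332, -4.302559)
  → (4.222275, 0.578708)
0.330000: (4.222275, 0.578708)
  k1 = (8.509084, -5.937301)
  predictor → (7.030273, -1.380602)
  k2 = (11.683172, -13.542780)
  → (7.553997, -2.635506)
(x_1(0.66), x_2(0.66)) ≈ (7.5540, -2.6355)

7.5540, -2.6355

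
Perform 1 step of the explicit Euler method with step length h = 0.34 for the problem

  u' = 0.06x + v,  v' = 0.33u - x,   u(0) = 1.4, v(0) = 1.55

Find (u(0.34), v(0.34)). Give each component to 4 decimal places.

1.9270, 1.7071

Euler on (u,v): u_{n+1} = u_n + h·u', v_{n+1} = v_n + h·v'.
0.000000: (1.400000, 1.550000); f=(1.550000, 0.462000) → (1.927000, 1.707080)
(u(0.34), v(0.34)) ≈ (1.9270, 1.7071)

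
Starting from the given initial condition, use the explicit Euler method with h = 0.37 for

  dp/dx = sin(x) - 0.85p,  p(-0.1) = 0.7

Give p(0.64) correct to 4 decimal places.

Euler: p_{n+1} = p_n + h·f(x_n, p_n).
x=-0.100000, p=0.700000: f=-0.694833 → p ← 0.700000 + 0.37·(-0.694833) = 0.442912
x=0.270000, p=0.442912: f=-0.109743 → p ← 0.442912 + 0.37·(-0.109743) = 0.402307
p(0.64) ≈ 0.4023

0.4023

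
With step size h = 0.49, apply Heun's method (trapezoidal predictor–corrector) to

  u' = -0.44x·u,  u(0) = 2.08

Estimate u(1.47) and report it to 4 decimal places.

Heun: k1 = f(x_n, u_n); k2 = f(x_n + h, u_n + h·k1); u_{n+1} = u_n + (h/2)·(k1 + k2).
x=0.000000, u=2.080000:
  k1 = f(0.000000, 2.080000) = 0.000000
  k2 = f(0.490000, 2.080000) = -0.448448
  u ← 2.080000 + (0.49/2)·(0.000000 + (-0.448448)) = 1.970130
x=0.490000, u=1.970130:
  k1 = f(0.490000, 1.970130) = -0.424760
  k2 = f(0.980000, 1.761998) = -0.759773
  u ← 1.970130 + (0.49/2)·(-0.424760 + (-0.759773)) = 1.679920
x=0.980000, u=1.679920:
  k1 = f(0.980000, 1.679920) = -0.724381
  k2 = f(1.470000, 1.324973) = -0.856992
  u ← 1.679920 + (0.49/2)·(-0.724381 + (-0.856992)) = 1.292483
u(1.47) ≈ 1.2925

1.2925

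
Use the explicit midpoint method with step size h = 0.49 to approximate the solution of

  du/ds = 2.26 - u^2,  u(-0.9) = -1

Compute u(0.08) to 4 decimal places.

0.8930

Midpoint: k1 = f(s_n, u_n); k2 = f(s_n + h/2, u_n + (h/2)·k1); u_{n+1} = u_n + h·k2.
s=-0.900000, u=-1.000000:
  k1 = f(-0.900000, -1.000000) = 1.260000
  k2 = f(-0.655000, -0.691300) = 1.782104
  u ← -1.000000 + 0.49·1.782104 = -0.126769
s=-0.410000, u=-0.126769:
  k1 = f(-0.410000, -0.126769) = 2.243930
  k2 = f(-0.165000, 0.422994) = 2.081076
  u ← -0.126769 + 0.49·2.081076 = 0.892958
u(0.08) ≈ 0.8930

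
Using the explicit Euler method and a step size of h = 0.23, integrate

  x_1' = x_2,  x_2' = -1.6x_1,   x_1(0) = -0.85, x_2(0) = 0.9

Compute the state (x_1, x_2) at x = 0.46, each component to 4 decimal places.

-0.3641, 1.4494

Euler on (x_1,x_2): x_1_{n+1} = x_1_n + h·x_1', x_2_{n+1} = x_2_n + h·x_2'.
0.000000: (-0.850000, 0.900000); f=(0.900000, 1.360000) → (-0.643000, 1.212800)
0.230000: (-0.643000, 1.212800); f=(1.212800, 1.028800) → (-0.364056, 1.449424)
(x_1(0.46), x_2(0.46)) ≈ (-0.3641, 1.4494)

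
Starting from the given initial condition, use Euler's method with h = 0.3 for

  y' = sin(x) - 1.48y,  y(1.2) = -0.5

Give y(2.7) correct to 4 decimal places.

0.4885

Euler: y_{n+1} = y_n + h·f(x_n, y_n).
x=1.200000, y=-0.500000: f=1.672039 → y ← -0.500000 + 0.3·1.672039 = 0.001612
x=1.500000, y=0.001612: f=0.995110 → y ← 0.001612 + 0.3·0.995110 = 0.300145
x=1.800000, y=0.300145: f=0.529634 → y ← 0.300145 + 0.3·0.529634 = 0.459035
x=2.100000, y=0.459035: f=0.183838 → y ← 0.459035 + 0.3·0.183838 = 0.514186
x=2.400000, y=0.514186: f=-0.085532 → y ← 0.514186 + 0.3·(-0.085532) = 0.488526
y(2.7) ≈ 0.4885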